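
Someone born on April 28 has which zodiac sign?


Date: April 28
Conventional tropical zodiac dates: Taurus from April 20 onward; Gemini starts May 21
April 28 falls within the Taurus range

Taurus


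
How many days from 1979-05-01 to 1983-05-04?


From 1979-05-01 to 1983-05-04
1979-05-01: days before May = 31 + 28 + 31 + 30 = 120 (1979 is not a leap year); day of year = 120 + 1 = 121
1983-05-04: days before May = 31 + 28 + 31 + 30 = 120 (1983 is not a leap year); day of year = 120 + 4 = 124
Rest of 1979: 365 - 121 = 244
Full years 1980 (366), 1981 (365), 1982 (365): 1096
Total = 244 + 1096 + 124 = 1464

1464 days


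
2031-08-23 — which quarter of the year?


Month: August (month 8)
Q1: Jan-Mar, Q2: Apr-Jun, Q3: Jul-Sep, Q4: Oct-Dec

Q3


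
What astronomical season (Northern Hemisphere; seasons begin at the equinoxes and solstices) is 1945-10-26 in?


Date: October 26
Astronomical Autumn (approx.; exact equinox/solstice day varies by year): September 22 to December 20
October 26 falls within the Autumn window

Autumn


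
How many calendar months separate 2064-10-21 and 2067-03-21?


From October 2064 to March 2067
3 years * 12 = 36 months, minus 7 months = 29

29 months


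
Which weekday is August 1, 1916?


Target: August 1, 1916
Anchor: Jan 1, 1916. With p = 1916 - 1 = 1915: (p + p//4 - p//100 + p//400) mod 7 = (1915 + 478 - 19 + 4) mod 7 = 2378 mod 7 = 5 -> Saturday (Mon=0 ... Sun=6)
Days before August (Jan-Jul): 213 days
Weekday index = (5 + 213) mod 7 = 1

Tuesday


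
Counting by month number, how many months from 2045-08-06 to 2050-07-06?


From August 2045 to July 2050
5 years * 12 = 60 months, minus 1 month = 59

59 months


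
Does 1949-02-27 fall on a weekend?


Anchor: Jan 1, 1949. With p = 1949 - 1 = 1948: (p + p//4 - p//100 + p//400) mod 7 = (1948 + 487 - 19 + 4) mod 7 = 2420 mod 7 = 5 -> Saturday (Mon=0 ... Sun=6)
Day of year: 58; offset = 57
Weekday index = (5 + 57) mod 7 = 6 -> Sunday
Weekend days: Saturday, Sunday

Yes


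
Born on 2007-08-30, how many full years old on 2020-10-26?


Birth: 2007-08-30
Reference: 2020-10-26
Year difference: 2020 - 2007 = 13

13 years old


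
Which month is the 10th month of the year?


Month 10 of 12

October


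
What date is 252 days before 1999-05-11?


Start: 1999-05-11, subtract 252 days
Back 11 days from May 11 reaches April 30, 1999 -> 241 left
April 1999 has 30 days -> back to March 31, 1999 -> 211 left
March 1999 has 31 days -> back to February 28, 1999 -> 180 left
February 1999 has 28 days -> back to January 31, 1999 -> 152 left
January 1999 has 31 days -> back to December 31, 1998 -> 121 left
December 1998 has 31 days -> back to November 30, 1998 -> 90 left
November 1998 has 30 days -> back to October 31, 1998 -> 60 left
October 1998 has 31 days -> back to September 30, 1998 -> 29 left
September 1998: 30 - 29 = 1 -> lands on September 1

Result: 1998-09-01


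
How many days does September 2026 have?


September 2026

30 days


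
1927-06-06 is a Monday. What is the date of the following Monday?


Current: Monday
Target: Monday
Days ahead: 7

Next Monday: 1927-06-13


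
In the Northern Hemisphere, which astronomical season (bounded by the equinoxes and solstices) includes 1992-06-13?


Date: June 13
Astronomical Spring (approx.; exact equinox/solstice day varies by year): March 20 to June 20
June 13 falls within the Spring window

Spring


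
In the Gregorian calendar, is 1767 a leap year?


Gregorian leap year rule: divisible by 4, but not by 100, unless also by 400.
1767 is not divisible by 4 -> not a leap year

No


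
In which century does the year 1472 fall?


Century = (year - 1) // 100 + 1
= (1472 - 1) // 100 + 1
= 1471 // 100 + 1
= 14 + 1

15th century


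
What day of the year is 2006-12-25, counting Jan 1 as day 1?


Date: December 25, 2006
Days in months 1 through 11: 334
Plus 25 days in December

Day of year: 359


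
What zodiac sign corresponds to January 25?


Date: January 25
Conventional tropical zodiac dates: Aquarius from January 20 onward; Pisces starts February 19
January 25 falls within the Aquarius range

Aquarius


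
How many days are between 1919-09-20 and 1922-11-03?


From 1919-09-20 to 1922-11-03
1919-09-20: days before September = 31 + 28 + 31 + 30 + 31 + 30 + 31 + 31 = 243 (1919 is not a leap year); day of year = 243 + 20 = 263
1922-11-03: days before November = 31 + 28 + 31 + 30 + 31 + 30 + 31 + 31 + 30 + 31 = 304 (1922 is not a leap year); day of year = 304 + 3 = 307
Rest of 1919: 365 - 263 = 102
Full years 1920 (366), 1921 (365): 731
Total = 102 + 731 + 307 = 1140

1140 days


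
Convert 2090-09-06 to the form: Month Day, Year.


ISO 2090-09-06 parses as year=2090, month=09, day=06
Month 9 -> September

September 6, 2090


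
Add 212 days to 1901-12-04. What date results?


Start: 1901-12-04, add 212 days
December 1901 has 31 days: 31 - 4 = 27 days to December 31 -> 185 left
January 1902 has 31 days -> 154 left
February 1902 has 28 days -> 126 left
March 1902 has 31 days -> 95 left
April 1902 has 30 days -> 65 left
May 1902 has 31 days -> 34 left
June 1902 has 30 days -> 4 left
July 1902: 4 <= 31 -> lands on July 4

Result: 1902-07-04


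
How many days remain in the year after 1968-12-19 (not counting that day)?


Day of year: 354 of 366
Remaining = 366 - 354

12 days


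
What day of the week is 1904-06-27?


Date: June 27, 1904
Anchor: Jan 1, 1904. With p = 1904 - 1 = 1903: (p + p//4 - p//100 + p//400) mod 7 = (1903 + 475 - 19 + 4) mod 7 = 2363 mod 7 = 4 -> Friday (Mon=0 ... Sun=6)
Days before June (Jan-May): 152; offset = 152 + 27 - 1 = 178
Weekday index = (4 + 178) mod 7 = 0

Day of the week: Monday


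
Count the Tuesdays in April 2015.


April 2015 has 30 days
Anchor: Jan 1, 2015. With p = 2015 - 1 = 2014: (p + p//4 - p//100 + p//400) mod 7 = (2014 + 503 - 20 + 5) mod 7 = 2502 mod 7 = 3 -> Thursday (Mon=0 ... Sun=6)
Days before April (Jan-Mar): 90; April 1 index = (3 + 90) mod 7 = 2 -> Wednesday
First Tuesday is April 7
Tuesdays: 7, 14, 21, 28

4 Tuesdays


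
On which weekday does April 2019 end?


April 2019 has 30 days
Anchor: Jan 1, 2019. With p = 2019 - 1 = 2018: (p + p//4 - p//100 + p//400) mod 7 = (2018 + 504 - 20 + 5) mod 7 = 2507 mod 7 = 1 -> Tuesday (Mon=0 ... Sun=6)
Days before April (Jan-Mar): 90; April 1 index = (1 + 90) mod 7 = 0 -> Monday
Last day offset: 30 - 1 = 29 days
Weekday index = (0 + 29) mod 7 = 1

Tuesday, April 30


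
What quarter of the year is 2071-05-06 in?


Month: May (month 5)
Q1: Jan-Mar, Q2: Apr-Jun, Q3: Jul-Sep, Q4: Oct-Dec

Q2


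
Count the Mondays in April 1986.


April 1986 has 30 days
Anchor: Jan 1, 1986. With p = 1986 - 1 = 1985: (p + p//4 - p//100 + p//400) mod 7 = (1985 + 496 - 19 + 4) mod 7 = 2466 mod 7 = 2 -> Wednesday (Mon=0 ... Sun=6)
Days before April (Jan-Mar): 90; April 1 index = (2 + 90) mod 7 = 1 -> Tuesday
First Monday is April 7
Mondays: 7, 14, 21, 28

4 Mondays


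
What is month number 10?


Month 10 of 12

October


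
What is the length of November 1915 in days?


November 1915

30 days


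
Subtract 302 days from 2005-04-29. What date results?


Start: 2005-04-29, subtract 302 days
Back 29 days from April 29 reaches March 31, 2005 -> 273 left
March 2005 has 31 days -> back to February 28, 2005 -> 242 left
February 2005 has 28 days -> back to January 31, 2005 -> 214 left
January 2005 has 31 days -> back to December 31, 2004 -> 183 left
December 2004 has 31 days -> back to November 30, 2004 -> 152 left
November 2004 has 30 days -> back to October 31, 2004 -> 122 left
October 2004 has 31 days -> back to September 30, 2004 -> 91 left
September 2004 has 30 days -> back to August 31, 2004 -> 61 left
August 2004 has 31 days -> back to July 31, 2004 -> 30 left
July 2004: 31 - 30 = 1 -> lands on July 1

Result: 2004-07-01


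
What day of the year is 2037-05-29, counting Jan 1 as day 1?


Date: May 29, 2037
Days in months 1 through 4: 120
Plus 29 days in May

Day of year: 149


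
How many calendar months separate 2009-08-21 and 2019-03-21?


From August 2009 to March 2019
10 years * 12 = 120 months, minus 5 months = 115

115 months


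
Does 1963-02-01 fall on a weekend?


Anchor: Jan 1, 1963. With p = 1963 - 1 = 1962: (p + p//4 - p//100 + p//400) mod 7 = (1962 + 490 - 19 + 4) mod 7 = 2437 mod 7 = 1 -> Tuesday (Mon=0 ... Sun=6)
Day of year: 32; offset = 31
Weekday index = (1 + 31) mod 7 = 4 -> Friday
Weekend days: Saturday, Sunday

No


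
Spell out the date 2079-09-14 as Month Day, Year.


ISO 2079-09-14 parses as year=2079, month=09, day=14
Month 9 -> September

September 14, 2079


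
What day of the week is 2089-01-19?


Date: January 19, 2089
Anchor: Jan 1, 2089. With p = 2089 - 1 = 2088: (p + p//4 - p//100 + p//400) mod 7 = (2088 + 522 - 20 + 5) mod 7 = 2595 mod 7 = 5 -> Saturday (Mon=0 ... Sun=6)
Days into year = 19 - 1 = 18
Weekday index = (5 + 18) mod 7 = 2

Day of the week: Wednesday


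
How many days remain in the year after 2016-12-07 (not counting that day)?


Day of year: 342 of 366
Remaining = 366 - 342

24 days


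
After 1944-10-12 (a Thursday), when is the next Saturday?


Current: Thursday
Target: Saturday
Days ahead: 2

Next Saturday: 1944-10-14


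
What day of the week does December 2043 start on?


Target: December 1, 2043
Anchor: Jan 1, 2043. With p = 2043 - 1 = 2042: (p + p//4 - p//100 + p//400) mod 7 = (2042 + 510 - 20 + 5) mod 7 = 2537 mod 7 = 3 -> Thursday (Mon=0 ... Sun=6)
Days before December (Jan-Nov): 334 days
Weekday index = (3 + 334) mod 7 = 1

Tuesday


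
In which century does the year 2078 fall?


Century = (year - 1) // 100 + 1
= (2078 - 1) // 100 + 1
= 2077 // 100 + 1
= 20 + 1

21st century


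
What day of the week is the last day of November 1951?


November 1951 has 30 days
Anchor: Jan 1, 1951. With p = 1951 - 1 = 1950: (p + p//4 - p//100 + p//400) mod 7 = (1950 + 487 - 19 + 4) mod 7 = 2422 mod 7 = 0 -> Monday (Mon=0 ... Sun=6)
Days before November (Jan-Oct): 304; November 1 index = (0 + 304) mod 7 = 3 -> Thursday
Last day offset: 30 - 1 = 29 days
Weekday index = (3 + 29) mod 7 = 4

Friday, November 30


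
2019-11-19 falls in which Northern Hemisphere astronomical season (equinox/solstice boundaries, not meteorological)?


Date: November 19
Astronomical Autumn (approx.; exact equinox/solstice day varies by year): September 22 to December 20
November 19 falls within the Autumn window

Autumn


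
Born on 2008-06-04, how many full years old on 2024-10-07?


Birth: 2008-06-04
Reference: 2024-10-07
Year difference: 2024 - 2008 = 16

16 years old


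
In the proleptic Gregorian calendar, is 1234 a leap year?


Gregorian leap year rule: divisible by 4, but not by 100, unless also by 400.
1234 is not divisible by 4 -> not a leap year

No


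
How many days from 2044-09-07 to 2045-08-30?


From 2044-09-07 to 2045-08-30
2044-09-07: days before September = 31 + 29 + 31 + 30 + 31 + 30 + 31 + 31 = 244 (2044 is a leap year); day of year = 244 + 7 = 251
2045-08-30: days before August = 31 + 28 + 31 + 30 + 31 + 30 + 31 = 212 (2045 is not a leap year); day of year = 212 + 30 = 242
Rest of 2044: 366 - 251 = 115
Total = 115 + 242 = 357

357 days


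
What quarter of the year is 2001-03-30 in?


Month: March (month 3)
Q1: Jan-Mar, Q2: Apr-Jun, Q3: Jul-Sep, Q4: Oct-Dec

Q1


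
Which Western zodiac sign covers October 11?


Date: October 11
Conventional tropical zodiac dates: Libra from September 23 onward; Scorpio starts October 23
October 11 falls within the Libra range

Libra


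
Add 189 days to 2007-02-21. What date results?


Start: 2007-02-21, add 189 days
February 2007 has 28 days: 28 - 21 = 7 days to February 28 -> 182 left
March 2007 has 31 days -> 151 left
April 2007 has 30 days -> 121 left
May 2007 has 31 days -> 90 left
June 2007 has 30 days -> 60 left
July 2007 has 31 days -> 29 left
August 2007: 29 <= 31 -> lands on August 29

Result: 2007-08-29


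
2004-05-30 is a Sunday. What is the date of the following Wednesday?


Current: Sunday
Target: Wednesday
Days ahead: 3

Next Wednesday: 2004-06-02


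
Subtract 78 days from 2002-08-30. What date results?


Start: 2002-08-30, subtract 78 days
Back 30 days from August 30 reaches July 31, 2002 -> 48 left
July 2002 has 31 days -> back to June 30, 2002 -> 17 left
June 2002: 30 - 17 = 13 -> lands on June 13

Result: 2002-06-13


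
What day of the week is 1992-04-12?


Date: April 12, 1992
Anchor: Jan 1, 1992. With p = 1992 - 1 = 1991: (p + p//4 - p//100 + p//400) mod 7 = (1991 + 497 - 19 + 4) mod 7 = 2473 mod 7 = 2 -> Wednesday (Mon=0 ... Sun=6)
Days before April (Jan-Mar): 91; offset = 91 + 12 - 1 = 102
Weekday index = (2 + 102) mod 7 = 6

Day of the week: Sunday


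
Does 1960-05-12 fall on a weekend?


Anchor: Jan 1, 1960. With p = 1960 - 1 = 1959: (p + p//4 - p//100 + p//400) mod 7 = (1959 + 489 - 19 + 4) mod 7 = 2433 mod 7 = 4 -> Friday (Mon=0 ... Sun=6)
Day of year: 133; offset = 132
Weekday index = (4 + 132) mod 7 = 3 -> Thursday
Weekend days: Saturday, Sunday

No


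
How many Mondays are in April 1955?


April 1955 has 30 days
Anchor: Jan 1, 1955. With p = 1955 - 1 = 1954: (p + p//4 - p//100 + p//400) mod 7 = (1954 + 488 - 19 + 4) mod 7 = 2427 mod 7 = 5 -> Saturday (Mon=0 ... Sun=6)
Days before April (Jan-Mar): 90; April 1 index = (5 + 90) mod 7 = 4 -> Friday
First Monday is April 4
Mondays: 4, 11, 18, 25

4 Mondays


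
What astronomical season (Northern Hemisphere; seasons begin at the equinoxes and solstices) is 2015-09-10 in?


Date: September 10
Astronomical Summer (approx.; exact equinox/solstice day varies by year): June 21 to September 21
September 10 falls within the Summer window

Summer


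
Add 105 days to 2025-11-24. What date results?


Start: 2025-11-24, add 105 days
November 2025 has 30 days: 30 - 24 = 6 days to November 30 -> 99 left
December 2025 has 31 days -> 68 left
January 2026 has 31 days -> 37 left
February 2026 has 28 days -> 9 left
March 2026: 9 <= 31 -> lands on March 9

Result: 2026-03-09


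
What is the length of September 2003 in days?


September 2003

30 days


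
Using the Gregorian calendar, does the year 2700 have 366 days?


Gregorian leap year rule: divisible by 4, but not by 100, unless also by 400.
2700 is divisible by 100 but not 400 -> not a leap year

No


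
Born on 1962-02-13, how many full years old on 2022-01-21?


Birth: 1962-02-13
Reference: 2022-01-21
Year difference: 2022 - 1962 = 60
Birthday not yet reached in 2022, subtract 1

59 years old


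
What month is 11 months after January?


January is month 1
1 + 11 = 12

December


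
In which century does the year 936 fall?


Century = (year - 1) // 100 + 1
= (936 - 1) // 100 + 1
= 935 // 100 + 1
= 9 + 1

10th century


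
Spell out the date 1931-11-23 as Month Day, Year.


ISO 1931-11-23 parses as year=1931, month=11, day=23
Month 11 -> November

November 23, 1931


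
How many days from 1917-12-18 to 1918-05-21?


From 1917-12-18 to 1918-05-21
1917-12-18: days before December = 31 + 28 + 31 + 30 + 31 + 30 + 31 + 31 + 30 + 31 + 30 = 334 (1917 is not a leap year); day of year = 334 + 18 = 352
1918-05-21: days before May = 31 + 28 + 31 + 30 = 120 (1918 is not a leap year); day of year = 120 + 21 = 141
Rest of 1917: 365 - 352 = 13
Total = 13 + 141 = 154

154 days


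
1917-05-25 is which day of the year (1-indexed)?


Date: May 25, 1917
Days in months 1 through 4: 120
Plus 25 days in May

Day of year: 145


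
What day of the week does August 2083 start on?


Target: August 1, 2083
Anchor: Jan 1, 2083. With p = 2083 - 1 = 2082: (p + p//4 - p//100 + p//400) mod 7 = (2082 + 520 - 20 + 5) mod 7 = 2587 mod 7 = 4 -> Friday (Mon=0 ... Sun=6)
Days before August (Jan-Jul): 212 days
Weekday index = (4 + 212) mod 7 = 6

Sunday


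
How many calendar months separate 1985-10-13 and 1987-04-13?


From October 1985 to April 1987
2 years * 12 = 24 months, minus 6 months = 18

18 months


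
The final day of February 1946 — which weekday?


February 1946 has 28 days
Anchor: Jan 1, 1946. With p = 1946 - 1 = 1945: (p + p//4 - p//100 + p//400) mod 7 = (1945 + 486 - 19 + 4) mod 7 = 2416 mod 7 = 1 -> Tuesday (Mon=0 ... Sun=6)
Days before February (Jan): 31; February 1 index = (1 + 31) mod 7 = 4 -> Friday
Last day offset: 28 - 1 = 27 days
Weekday index = (4 + 27) mod 7 = 3

Thursday, February 28


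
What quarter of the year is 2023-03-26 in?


Month: March (month 3)
Q1: Jan-Mar, Q2: Apr-Jun, Q3: Jul-Sep, Q4: Oct-Dec

Q1


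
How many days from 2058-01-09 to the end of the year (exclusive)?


Day of year: 9 of 365
Remaining = 365 - 9

356 days


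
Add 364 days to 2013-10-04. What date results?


Start: 2013-10-04, add 364 days
October 2013 has 31 days: 31 - 4 = 27 days to October 31 -> 337 left
November 2013 has 30 days -> 307 left
December 2013 has 31 days -> 276 left
January 2014 has 31 days -> 245 left
February 2014 has 28 days -> 217 left
March 2014 has 31 days -> 186 left
April 2014 has 30 days -> 156 left
May 2014 has 31 days -> 125 left
June 2014 has 30 days -> 95 left
July 2014 has 31 days -> 64 left
August 2014 has 31 days -> 33 left
September 2014 has 30 days -> 3 left
October 2014: 3 <= 31 -> lands on October 3

Result: 2014-10-03


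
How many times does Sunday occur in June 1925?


June 1925 has 30 days
Anchor: Jan 1, 1925. With p = 1925 - 1 = 1924: (p + p//4 - p//100 + p//400) mod 7 = (1924 + 481 - 19 + 4) mod 7 = 2390 mod 7 = 3 -> Thursday (Mon=0 ... Sun=6)
Days before June (Jan-May): 151; June 1 index = (3 + 151) mod 7 = 0 -> Monday
First Sunday is June 7
Sundays: 7, 14, 21, 28

4 Sundays


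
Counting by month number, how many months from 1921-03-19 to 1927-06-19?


From March 1921 to June 1927
6 years * 12 = 72 months, plus 3 months = 75

75 months


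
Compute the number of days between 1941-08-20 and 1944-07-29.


From 1941-08-20 to 1944-07-29
1941-08-20: days before August = 31 + 28 + 31 + 30 + 31 + 30 + 31 = 212 (1941 is not a leap year); day of year = 212 + 20 = 232
1944-07-29: days before July = 31 + 29 + 31 + 30 + 31 + 30 = 182 (1944 is a leap year); day of year = 182 + 29 = 211
Rest of 1941: 365 - 232 = 133
Full years 1942 (365), 1943 (365): 730
Total = 133 + 730 + 211 = 1074

1074 days


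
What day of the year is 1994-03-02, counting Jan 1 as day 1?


Date: March 2, 1994
Days in months 1 through 2: 59
Plus 2 days in March

Day of year: 61


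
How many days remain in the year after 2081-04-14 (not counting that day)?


Day of year: 104 of 365
Remaining = 365 - 104

261 days


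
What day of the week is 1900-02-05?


Date: February 5, 1900
Anchor: Jan 1, 1900. With p = 1900 - 1 = 1899: (p + p//4 - p//100 + p//400) mod 7 = (1899 + 474 - 18 + 4) mod 7 = 2359 mod 7 = 0 -> Monday (Mon=0 ... Sun=6)
Days before February (Jan): 31; offset = 31 + 5 - 1 = 35
Weekday index = (0 + 35) mod 7 = 0

Day of the week: Monday


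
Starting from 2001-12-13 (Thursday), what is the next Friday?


Current: Thursday
Target: Friday
Days ahead: 1

Next Friday: 2001-12-14


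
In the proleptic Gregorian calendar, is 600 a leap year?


Gregorian leap year rule: divisible by 4, but not by 100, unless also by 400.
600 is divisible by 100 but not 400 -> not a leap year

No


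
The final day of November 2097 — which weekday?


November 2097 has 30 days
Anchor: Jan 1, 2097. With p = 2097 - 1 = 2096: (p + p//4 - p//100 + p//400) mod 7 = (2096 + 524 - 20 + 5) mod 7 = 2605 mod 7 = 1 -> Tuesday (Mon=0 ... Sun=6)
Days before November (Jan-Oct): 304; November 1 index = (1 + 304) mod 7 = 4 -> Friday
Last day offset: 30 - 1 = 29 days
Weekday index = (4 + 29) mod 7 = 5

Saturday, November 30


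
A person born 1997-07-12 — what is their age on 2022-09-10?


Birth: 1997-07-12
Reference: 2022-09-10
Year difference: 2022 - 1997 = 25

25 years old


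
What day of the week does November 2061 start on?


Target: November 1, 2061
Anchor: Jan 1, 2061. With p = 2061 - 1 = 2060: (p + p//4 - p//100 + p//400) mod 7 = (2060 + 515 - 20 + 5) mod 7 = 2560 mod 7 = 5 -> Saturday (Mon=0 ... Sun=6)
Days before November (Jan-Oct): 304 days
Weekday index = (5 + 304) mod 7 = 1

Tuesday


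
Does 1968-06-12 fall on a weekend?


Anchor: Jan 1, 1968. With p = 1968 - 1 = 1967: (p + p//4 - p//100 + p//400) mod 7 = (1967 + 491 - 19 + 4) mod 7 = 2443 mod 7 = 0 -> Monday (Mon=0 ... Sun=6)
Day of year: 164; offset = 163
Weekday index = (0 + 163) mod 7 = 2 -> Wednesday
Weekend days: Saturday, Sunday

No


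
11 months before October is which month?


October is month 10
10 - 11 = -1; wrap: -1 + 12 = 11

November


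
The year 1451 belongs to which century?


Century = (year - 1) // 100 + 1
= (1451 - 1) // 100 + 1
= 1450 // 100 + 1
= 14 + 1

15th century


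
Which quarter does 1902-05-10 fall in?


Month: May (month 5)
Q1: Jan-Mar, Q2: Apr-Jun, Q3: Jul-Sep, Q4: Oct-Dec

Q2


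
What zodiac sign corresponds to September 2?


Date: September 2
Conventional tropical zodiac dates: Virgo from August 23 onward; Libra starts September 23
September 2 falls within the Virgo range

Virgo


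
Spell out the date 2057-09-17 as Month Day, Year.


ISO 2057-09-17 parses as year=2057, month=09, day=17
Month 9 -> September

September 17, 2057


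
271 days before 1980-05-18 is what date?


Start: 1980-05-18, subtract 271 days
Back 18 days from May 18 reaches April 30, 1980 -> 253 left
April 1980 has 30 days -> back to March 31, 1980 -> 223 left
March 1980 has 31 days -> back to February 29, 1980 -> 192 left
February 1980 has 29 days -> back to January 31, 1980 -> 163 left
January 1980 has 31 days -> back to December 31, 1979 -> 132 left
December 1979 has 31 days -> back to November 30, 1979 -> 101 left
November 1979 has 30 days -> back to October 31, 1979 -> 71 left
October 1979 has 31 days -> back to September 30, 1979 -> 40 left
September 1979 has 30 days -> back to August 31, 1979 -> 10 left
August 1979: 31 - 10 = 21 -> lands on August 21

Result: 1979-08-21


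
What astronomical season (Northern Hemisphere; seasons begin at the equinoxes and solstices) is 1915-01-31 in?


Date: January 31
Astronomical Winter (approx.; exact equinox/solstice day varies by year): December 21 to March 19
January 31 falls within the Winter window

Winter


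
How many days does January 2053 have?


January 2053

31 days


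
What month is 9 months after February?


February is month 2
2 + 9 = 11

November


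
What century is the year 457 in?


Century = (year - 1) // 100 + 1
= (457 - 1) // 100 + 1
= 456 // 100 + 1
= 4 + 1

5th century


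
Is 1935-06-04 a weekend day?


Anchor: Jan 1, 1935. With p = 1935 - 1 = 1934: (p + p//4 - p//100 + p//400) mod 7 = (1934 + 483 - 19 + 4) mod 7 = 2402 mod 7 = 1 -> Tuesday (Mon=0 ... Sun=6)
Day of year: 155; offset = 154
Weekday index = (1 + 154) mod 7 = 1 -> Tuesday
Weekend days: Saturday, Sunday

No


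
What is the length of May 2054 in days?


May 2054

31 days


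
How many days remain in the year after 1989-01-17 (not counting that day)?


Day of year: 17 of 365
Remaining = 365 - 17

348 days


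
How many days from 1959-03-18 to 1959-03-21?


From 1959-03-18 to 1959-03-21
1959-03-18: days before March = 31 + 28 = 59 (1959 is not a leap year); day of year = 59 + 18 = 77
1959-03-21: days before March = 31 + 28 = 59 (1959 is not a leap year); day of year = 59 + 21 = 80
Same year: 80 - 77 = 3

3 days


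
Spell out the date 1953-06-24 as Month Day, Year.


ISO 1953-06-24 parses as year=1953, month=06, day=24
Month 6 -> June

June 24, 1953


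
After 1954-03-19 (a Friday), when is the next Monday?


Current: Friday
Target: Monday
Days ahead: 3

Next Monday: 1954-03-22


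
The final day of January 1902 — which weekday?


January 1902 has 31 days
Anchor: Jan 1, 1902. With p = 1902 - 1 = 1901: (p + p//4 - p//100 + p//400) mod 7 = (1901 + 475 - 19 + 4) mod 7 = 2361 mod 7 = 2 -> Wednesday (Mon=0 ... Sun=6)
January 1 is the anchor itself -> Wednesday
Last day offset: 31 - 1 = 30 days
Weekday index = (2 + 30) mod 7 = 4

Friday, January 31


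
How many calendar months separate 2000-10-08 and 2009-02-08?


From October 2000 to February 2009
9 years * 12 = 108 months, minus 8 months = 100

100 months


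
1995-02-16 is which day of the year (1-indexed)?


Date: February 16, 1995
Days in months 1 through 1: 31
Plus 16 days in February

Day of year: 47


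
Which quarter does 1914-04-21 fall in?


Month: April (month 4)
Q1: Jan-Mar, Q2: Apr-Jun, Q3: Jul-Sep, Q4: Oct-Dec

Q2


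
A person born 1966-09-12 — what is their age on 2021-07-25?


Birth: 1966-09-12
Reference: 2021-07-25
Year difference: 2021 - 1966 = 55
Birthday not yet reached in 2021, subtract 1

54 years old


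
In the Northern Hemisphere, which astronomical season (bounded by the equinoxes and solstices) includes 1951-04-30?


Date: April 30
Astronomical Spring (approx.; exact equinox/solstice day varies by year): March 20 to June 20
April 30 falls within the Spring window

Spring


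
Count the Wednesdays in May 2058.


May 2058 has 31 days
Anchor: Jan 1, 2058. With p = 2058 - 1 = 2057: (p + p//4 - p//100 + p//400) mod 7 = (2057 + 514 - 20 + 5) mod 7 = 2556 mod 7 = 1 -> Tuesday (Mon=0 ... Sun=6)
Days before May (Jan-Apr): 120; May 1 index = (1 + 120) mod 7 = 2 -> Wednesday
First Wednesday is May 1
Wednesdays: 1, 8, 15, 22, 29

5 Wednesdays


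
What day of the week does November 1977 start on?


Target: November 1, 1977
Anchor: Jan 1, 1977. With p = 1977 - 1 = 1976: (p + p//4 - p//100 + p//400) mod 7 = (1976 + 494 - 19 + 4) mod 7 = 2455 mod 7 = 5 -> Saturday (Mon=0 ... Sun=6)
Days before November (Jan-Oct): 304 days
Weekday index = (5 + 304) mod 7 = 1

Tuesday


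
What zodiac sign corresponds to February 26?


Date: February 26
Conventional tropical zodiac dates: Pisces from February 19 onward; Aries starts March 21
February 26 falls within the Pisces range

Pisces


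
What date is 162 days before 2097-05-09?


Start: 2097-05-09, subtract 162 days
Back 9 days from May 9 reaches April 30, 2097 -> 153 left
April 2097 has 30 days -> back to March 31, 2097 -> 123 left
March 2097 has 31 days -> back to February 28, 2097 -> 92 left
February 2097 has 28 days -> back to January 31, 2097 -> 64 left
January 2097 has 31 days -> back to December 31, 2096 -> 33 left
December 2096 has 31 days -> back to November 30, 2096 -> 2 left
November 2096: 30 - 2 = 28 -> lands on November 28

Result: 2096-11-28


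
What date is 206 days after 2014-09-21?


Start: 2014-09-21, add 206 days
September 2014 has 30 days: 30 - 21 = 9 days to September 30 -> 197 left
October 2014 has 31 days -> 166 left
November 2014 has 30 days -> 136 left
December 2014 has 31 days -> 105 left
January 2015 has 31 days -> 74 left
February 2015 has 28 days -> 46 left
March 2015 has 31 days -> 15 left
April 2015: 15 <= 30 -> lands on April 15

Result: 2015-04-15


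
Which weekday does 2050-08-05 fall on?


Date: August 5, 2050
Anchor: Jan 1, 2050. With p = 2050 - 1 = 2049: (p + p//4 - p//100 + p//400) mod 7 = (2049 + 512 - 20 + 5) mod 7 = 2546 mod 7 = 5 -> Saturday (Mon=0 ... Sun=6)
Days before August (Jan-Jul): 212; offset = 212 + 5 - 1 = 216
Weekday index = (5 + 216) mod 7 = 4

Day of the week: Friday


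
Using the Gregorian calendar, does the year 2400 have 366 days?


Gregorian leap year rule: divisible by 4, but not by 100, unless also by 400.
2400 is divisible by 400 -> leap year

Yes


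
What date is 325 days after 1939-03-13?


Start: 1939-03-13, add 325 days
March 1939 has 31 days: 31 - 13 = 18 days to March 31 -> 307 left
April 1939 has 30 days -> 277 left
May 1939 has 31 days -> 246 left
June 1939 has 30 days -> 216 left
July 1939 has 31 days -> 185 left
August 1939 has 31 days -> 154 left
September 1939 has 30 days -> 124 left
October 1939 has 31 days -> 93 left
November 1939 has 30 days -> 63 left
December 1939 has 31 days -> 32 left
January 1940 has 31 days -> 1 left
February 1940: 1 <= 29 -> lands on February 1

Result: 1940-02-01


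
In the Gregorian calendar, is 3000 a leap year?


Gregorian leap year rule: divisible by 4, but not by 100, unless also by 400.
3000 is divisible by 100 but not 400 -> not a leap year

No


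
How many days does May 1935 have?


May 1935

31 days


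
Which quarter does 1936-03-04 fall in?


Month: March (month 3)
Q1: Jan-Mar, Q2: Apr-Jun, Q3: Jul-Sep, Q4: Oct-Dec

Q1


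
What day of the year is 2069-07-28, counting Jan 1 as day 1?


Date: July 28, 2069
Days in months 1 through 6: 181
Plus 28 days in July

Day of year: 209


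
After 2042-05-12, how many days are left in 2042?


Day of year: 132 of 365
Remaining = 365 - 132

233 days


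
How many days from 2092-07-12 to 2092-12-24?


From 2092-07-12 to 2092-12-24
2092-07-12: days before July = 31 + 29 + 31 + 30 + 31 + 30 = 182 (2092 is a leap year); day of year = 182 + 12 = 194
2092-12-24: days before December = 31 + 29 + 31 + 30 + 31 + 30 + 31 + 31 + 30 + 31 + 30 = 335 (2092 is a leap year); day of year = 335 + 24 = 359
Same year: 359 - 194 = 165

165 days


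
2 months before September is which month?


September is month 9
9 - 2 = 7

July


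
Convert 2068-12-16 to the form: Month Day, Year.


ISO 2068-12-16 parses as year=2068, month=12, day=16
Month 12 -> December

December 16, 2068


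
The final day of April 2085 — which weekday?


April 2085 has 30 days
Anchor: Jan 1, 2085. With p = 2085 - 1 = 2084: (p + p//4 - p//100 + p//400) mod 7 = (2084 + 521 - 20 + 5) mod 7 = 2590 mod 7 = 0 -> Monday (Mon=0 ... Sun=6)
Days before April (Jan-Mar): 90; April 1 index = (0 + 90) mod 7 = 6 -> Sunday
Last day offset: 30 - 1 = 29 days
Weekday index = (6 + 29) mod 7 = 0

Monday, April 30


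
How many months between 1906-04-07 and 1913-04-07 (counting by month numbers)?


From April 1906 to April 1913
7 years * 12 = 84 months = 84

84 months


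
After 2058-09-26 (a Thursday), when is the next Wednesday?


Current: Thursday
Target: Wednesday
Days ahead: 6

Next Wednesday: 2058-10-02


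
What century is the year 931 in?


Century = (year - 1) // 100 + 1
= (931 - 1) // 100 + 1
= 930 // 100 + 1
= 9 + 1

10th century


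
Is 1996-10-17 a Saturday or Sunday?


Anchor: Jan 1, 1996. With p = 1996 - 1 = 1995: (p + p//4 - p//100 + p//400) mod 7 = (1995 + 498 - 19 + 4) mod 7 = 2478 mod 7 = 0 -> Monday (Mon=0 ... Sun=6)
Day of year: 291; offset = 290
Weekday index = (0 + 290) mod 7 = 3 -> Thursday
Weekend days: Saturday, Sunday

No


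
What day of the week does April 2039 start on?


Target: April 1, 2039
Anchor: Jan 1, 2039. With p = 2039 - 1 = 2038: (p + p//4 - p//100 + p//400) mod 7 = (2038 + 509 - 20 + 5) mod 7 = 2532 mod 7 = 5 -> Saturday (Mon=0 ... Sun=6)
Days before April (Jan-Mar): 90 days
Weekday index = (5 + 90) mod 7 = 4

Friday


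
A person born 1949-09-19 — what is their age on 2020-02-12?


Birth: 1949-09-19
Reference: 2020-02-12
Year difference: 2020 - 1949 = 71
Birthday not yet reached in 2020, subtract 1

70 years old


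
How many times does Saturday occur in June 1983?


June 1983 has 30 days
Anchor: Jan 1, 1983. With p = 1983 - 1 = 1982: (p + p//4 - p//100 + p//400) mod 7 = (1982 + 495 - 19 + 4) mod 7 = 2462 mod 7 = 5 -> Saturday (Mon=0 ... Sun=6)
Days before June (Jan-May): 151; June 1 index = (5 + 151) mod 7 = 2 -> Wednesday
First Saturday is June 4
Saturdays: 4, 11, 18, 25

4 Saturdays


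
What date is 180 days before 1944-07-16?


Start: 1944-07-16, subtract 180 days
Back 16 days from July 16 reaches June 30, 1944 -> 164 left
June 1944 has 30 days -> back to May 31, 1944 -> 134 left
May 1944 has 31 days -> back to April 30, 1944 -> 103 left
April 1944 has 30 days -> back to March 31, 1944 -> 73 left
March 1944 has 31 days -> back to February 29, 1944 -> 42 left
February 1944 has 29 days -> back to January 31, 1944 -> 13 left
January 1944: 31 - 13 = 18 -> lands on January 18

Result: 1944-01-18


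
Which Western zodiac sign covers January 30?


Date: January 30
Conventional tropical zodiac dates: Aquarius from January 20 onward; Pisces starts February 19
January 30 falls within the Aquarius range

Aquarius


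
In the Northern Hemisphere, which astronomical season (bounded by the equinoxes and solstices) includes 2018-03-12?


Date: March 12
Astronomical Winter (approx.; exact equinox/solstice day varies by year): December 21 to March 19
March 12 falls within the Winter window

Winter


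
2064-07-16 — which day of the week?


Date: July 16, 2064
Anchor: Jan 1, 2064. With p = 2064 - 1 = 2063: (p + p//4 - p//100 + p//400) mod 7 = (2063 + 515 - 20 + 5) mod 7 = 2563 mod 7 = 1 -> Tuesday (Mon=0 ... Sun=6)
Days before July (Jan-Jun): 182; offset = 182 + 16 - 1 = 197
Weekday index = (1 + 197) mod 7 = 2

Day of the week: Wednesday


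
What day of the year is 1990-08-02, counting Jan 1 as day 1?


Date: August 2, 1990
Days in months 1 through 7: 212
Plus 2 days in August

Day of year: 214


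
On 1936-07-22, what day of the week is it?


Date: July 22, 1936
Anchor: Jan 1, 1936. With p = 1936 - 1 = 1935: (p + p//4 - p//100 + p//400) mod 7 = (1935 + 483 - 19 + 4) mod 7 = 2403 mod 7 = 2 -> Wednesday (Mon=0 ... Sun=6)
Days before July (Jan-Jun): 182; offset = 182 + 22 - 1 = 203
Weekday index = (2 + 203) mod 7 = 2

Day of the week: Wednesday


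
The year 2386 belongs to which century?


Century = (year - 1) // 100 + 1
= (2386 - 1) // 100 + 1
= 2385 // 100 + 1
= 23 + 1

24th century


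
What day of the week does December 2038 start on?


Target: December 1, 2038
Anchor: Jan 1, 2038. With p = 2038 - 1 = 2037: (p + p//4 - p//100 + p//400) mod 7 = (2037 + 509 - 20 + 5) mod 7 = 2531 mod 7 = 4 -> Friday (Mon=0 ... Sun=6)
Days before December (Jan-Nov): 334 days
Weekday index = (4 + 334) mod 7 = 2

Wednesday


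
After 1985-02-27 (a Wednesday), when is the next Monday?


Current: Wednesday
Target: Monday
Days ahead: 5

Next Monday: 1985-03-04


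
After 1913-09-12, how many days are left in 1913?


Day of year: 255 of 365
Remaining = 365 - 255

110 days


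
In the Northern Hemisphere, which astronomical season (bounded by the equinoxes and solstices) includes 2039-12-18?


Date: December 18
Astronomical Autumn (approx.; exact equinox/solstice day varies by year): September 22 to December 20
December 18 falls within the Autumn window

Autumn


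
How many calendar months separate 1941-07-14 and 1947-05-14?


From July 1941 to May 1947
6 years * 12 = 72 months, minus 2 months = 70

70 months


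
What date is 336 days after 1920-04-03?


Start: 1920-04-03, add 336 days
April 1920 has 30 days: 30 - 3 = 27 days to April 30 -> 309 left
May 1920 has 31 days -> 278 left
June 1920 has 30 days -> 248 left
July 1920 has 31 days -> 217 left
August 1920 has 31 days -> 186 left
September 1920 has 30 days -> 156 left
October 1920 has 31 days -> 125 left
November 1920 has 30 days -> 95 left
December 1920 has 31 days -> 64 left
January 1921 has 31 days -> 33 left
February 1921 has 28 days -> 5 left
March 1921: 5 <= 31 -> lands on March 5

Result: 1921-03-05


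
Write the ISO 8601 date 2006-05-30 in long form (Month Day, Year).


ISO 2006-05-30 parses as year=2006, month=05, day=30
Month 5 -> May

May 30, 2006


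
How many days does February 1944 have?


February 1944 (leap year: yes)

29 days


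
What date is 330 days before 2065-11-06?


Start: 2065-11-06, subtract 330 days
Back 6 days from November 6 reaches October 31, 2065 -> 324 left
October 2065 has 31 days -> back to September 30, 2065 -> 293 left
September 2065 has 30 days -> back to August 31, 2065 -> 263 left
August 2065 has 31 days -> back to July 31, 2065 -> 232 left
July 2065 has 31 days -> back to June 30, 2065 -> 201 left
June 2065 has 30 days -> back to May 31, 2065 -> 171 left
May 2065 has 31 days -> back to April 30, 2065 -> 140 left
April 2065 has 30 days -> back to March 31, 2065 -> 110 left
March 2065 has 31 days -> back to February 28, 2065 -> 79 left
February 2065 has 28 days -> back to January 31, 2065 -> 51 left
January 2065 has 31 days -> back to December 31, 2064 -> 20 left
December 2064: 31 - 20 = 11 -> lands on December 11

Result: 2064-12-11


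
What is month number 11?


Month 11 of 12

November


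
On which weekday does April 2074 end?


April 2074 has 30 days
Anchor: Jan 1, 2074. With p = 2074 - 1 = 2073: (p + p//4 - p//100 + p//400) mod 7 = (2073 + 518 - 20 + 5) mod 7 = 2576 mod 7 = 0 -> Monday (Mon=0 ... Sun=6)
Days before April (Jan-Mar): 90; April 1 index = (0 + 90) mod 7 = 6 -> Sunday
Last day offset: 30 - 1 = 29 days
Weekday index = (6 + 29) mod 7 = 0

Monday, April 30


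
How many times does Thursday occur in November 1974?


November 1974 has 30 days
Anchor: Jan 1, 1974. With p = 1974 - 1 = 1973: (p + p//4 - p//100 + p//400) mod 7 = (1973 + 493 - 19 + 4) mod 7 = 2451 mod 7 = 1 -> Tuesday (Mon=0 ... Sun=6)
Days before November (Jan-Oct): 304; November 1 index = (1 + 304) mod 7 = 4 -> Friday
First Thursday is November 7
Thursdays: 7, 14, 21, 28

4 Thursdays


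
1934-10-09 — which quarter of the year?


Month: October (month 10)
Q1: Jan-Mar, Q2: Apr-Jun, Q3: Jul-Sep, Q4: Oct-Dec

Q4


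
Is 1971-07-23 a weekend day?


Anchor: Jan 1, 1971. With p = 1971 - 1 = 1970: (p + p//4 - p//100 + p//400) mod 7 = (1970 + 492 - 19 + 4) mod 7 = 2447 mod 7 = 4 -> Friday (Mon=0 ... Sun=6)
Day of year: 204; offset = 203
Weekday index = (4 + 203) mod 7 = 4 -> Friday
Weekend days: Saturday, Sunday

No


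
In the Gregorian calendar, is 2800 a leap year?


Gregorian leap year rule: divisible by 4, but not by 100, unless also by 400.
2800 is divisible by 400 -> leap year

Yes


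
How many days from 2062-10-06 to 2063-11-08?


From 2062-10-06 to 2063-11-08
2062-10-06: days before October = 31 + 28 + 31 + 30 + 31 + 30 + 31 + 31 + 30 = 273 (2062 is not a leap year); day of year = 273 + 6 = 279
2063-11-08: days before November = 31 + 28 + 31 + 30 + 31 + 30 + 31 + 31 + 30 + 31 = 304 (2063 is not a leap year); day of year = 304 + 8 = 312
Rest of 2062: 365 - 279 = 86
Total = 86 + 312 = 398

398 days


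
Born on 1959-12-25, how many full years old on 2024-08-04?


Birth: 1959-12-25
Reference: 2024-08-04
Year difference: 2024 - 1959 = 65
Birthday not yet reached in 2024, subtract 1

64 years old


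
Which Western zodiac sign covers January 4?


Date: January 4
Conventional tropical zodiac dates: Capricorn from December 22 onward; Aquarius starts January 20
January 4 falls within the Capricorn range

Capricorn


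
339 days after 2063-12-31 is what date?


Start: 2063-12-31, add 339 days
December 31 is the last day of December 2063 -> 339 left
January 2064 has 31 days -> 308 left
February 2064 has 29 days -> 279 left
March 2064 has 31 days -> 248 left
April 2064 has 30 days -> 218 left
May 2064 has 31 days -> 187 left
June 2064 has 30 days -> 157 left
July 2064 has 31 days -> 126 left
August 2064 has 31 days -> 95 left
September 2064 has 30 days -> 65 left
October 2064 has 31 days -> 34 left
November 2064 has 30 days -> 4 left
December 2064: 4 <= 31 -> lands on December 4

Result: 2064-12-04


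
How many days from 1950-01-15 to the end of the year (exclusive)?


Day of year: 15 of 365
Remaining = 365 - 15

350 days


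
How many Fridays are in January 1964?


January 1964 has 31 days
Anchor: Jan 1, 1964. With p = 1964 - 1 = 1963: (p + p//4 - p//100 + p//400) mod 7 = (1963 + 490 - 19 + 4) mod 7 = 2438 mod 7 = 2 -> Wednesday (Mon=0 ... Sun=6)
January 1 is the anchor itself -> Wednesday
First Friday is January 3
Fridays: 3, 10, 17, 24, 31

5 Fridays
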